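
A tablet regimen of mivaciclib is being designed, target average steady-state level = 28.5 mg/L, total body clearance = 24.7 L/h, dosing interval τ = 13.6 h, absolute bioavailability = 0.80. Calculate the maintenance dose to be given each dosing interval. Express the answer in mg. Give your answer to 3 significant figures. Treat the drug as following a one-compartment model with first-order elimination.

At steady state, F × (Dose/τ) = Css × CL.
Dose = Css × CL × τ / F = 28.5 × 24.70 × 13.6 / 0.80 = 11970 mg

12000 mg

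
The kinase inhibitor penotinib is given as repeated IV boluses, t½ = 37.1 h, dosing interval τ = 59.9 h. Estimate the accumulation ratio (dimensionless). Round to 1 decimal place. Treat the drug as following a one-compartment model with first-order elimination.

k = ln2 / t½ = 0.693147 / 37.1 = 0.01868 h⁻¹
e^(−kτ) = e^(−0.01868 × 59.9) = 0.3266
Accumulation ratio R = 1 / (1 − e^(−kτ)) = 1 / (1 − 0.3266) = 1.485

1.5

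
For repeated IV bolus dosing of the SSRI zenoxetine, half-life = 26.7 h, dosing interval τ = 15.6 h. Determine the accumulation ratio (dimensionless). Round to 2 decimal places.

3.00

k = ln2 / t½ = 0.693147 / 26.7 = 0.02596 h⁻¹
e^(−kτ) = e^(−0.02596 × 15.6) = 0.6670
Accumulation ratio R = 1 / (1 − e^(−kτ)) = 1 / (1 − 0.6670) = 3.003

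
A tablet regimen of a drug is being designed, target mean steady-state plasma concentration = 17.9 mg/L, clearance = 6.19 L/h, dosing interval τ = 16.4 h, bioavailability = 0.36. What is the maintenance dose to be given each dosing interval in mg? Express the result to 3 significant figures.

At steady state, F × (Dose/τ) = Css × CL.
Dose = Css × CL × τ / F = 17.9 × 6.190 × 16.4 / 0.36 = 5048 mg

5050 mg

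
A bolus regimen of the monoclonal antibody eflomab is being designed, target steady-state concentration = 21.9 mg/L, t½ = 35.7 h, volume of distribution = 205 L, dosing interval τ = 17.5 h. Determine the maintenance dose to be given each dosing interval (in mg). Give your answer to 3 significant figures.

1530 mg

k = ln2 / t½ = 0.693147 / 35.7 = 0.01942 h⁻¹
CL = k × Vd = 0.01942 × 205 = 3.981 L/h
At steady state, Dose/τ = Css × CL.
Dose = Css × CL × τ = 21.9 × 3.981 × 17.5 = 1526 mg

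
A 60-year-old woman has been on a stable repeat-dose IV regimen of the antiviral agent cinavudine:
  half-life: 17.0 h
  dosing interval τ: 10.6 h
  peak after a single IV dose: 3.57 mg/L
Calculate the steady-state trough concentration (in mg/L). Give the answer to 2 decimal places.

6.60 mg/L

k = ln2 / t½ = 0.693147 / 17.0 = 0.04077 h⁻¹
e^(−kτ) = e^(−0.04077 × 10.6) = 0.6491
Accumulation ratio R = 1 / (1 − e^(−kτ)) = 1 / (1 − 0.6491) = 2.850
Steady-state trough = C₀ × R × e^(−kτ) = 3.57 × 2.850 × 0.6491 = 6.604 mg/L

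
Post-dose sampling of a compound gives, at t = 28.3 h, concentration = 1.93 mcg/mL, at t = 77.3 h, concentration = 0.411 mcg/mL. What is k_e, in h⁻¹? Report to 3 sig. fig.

k = ln(C₁/C₂) / (t₂ − t₁) = ln(1.93/0.411) / (77.3 − 28.3)
  = 1.547 / 49.00 = 0.03157 h⁻¹

0.0316 h⁻¹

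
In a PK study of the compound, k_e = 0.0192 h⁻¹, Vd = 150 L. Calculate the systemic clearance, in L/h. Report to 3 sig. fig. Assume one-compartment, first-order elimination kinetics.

CL = k × Vd = 0.0192 × 150 = 2.880 L/h

2.88 L/h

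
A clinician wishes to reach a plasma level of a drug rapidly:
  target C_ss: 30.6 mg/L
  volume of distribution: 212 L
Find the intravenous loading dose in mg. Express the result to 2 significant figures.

6500 mg

LD = Css × Vd = 30.6 × 212 = 6487 mg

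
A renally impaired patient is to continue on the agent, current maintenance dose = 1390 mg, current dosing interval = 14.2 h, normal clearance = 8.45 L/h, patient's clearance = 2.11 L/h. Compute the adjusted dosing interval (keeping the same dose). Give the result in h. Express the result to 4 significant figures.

56.87 h

To keep the same average steady-state level, dosing rate must scale with clearance.
CL ratio = 2.11 / 8.45 = 0.2497
New interval (same dose) = 14.2 / 0.2497 = 56.87 h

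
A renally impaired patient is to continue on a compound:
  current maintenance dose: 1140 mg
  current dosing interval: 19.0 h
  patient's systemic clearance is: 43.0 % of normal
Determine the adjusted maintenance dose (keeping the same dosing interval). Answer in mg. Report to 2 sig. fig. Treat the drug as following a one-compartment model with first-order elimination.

490 mg

To keep the same average steady-state level, dosing rate must scale with clearance.
CL ratio = 43.0 / 100 = 0.4300
New dose (same interval) = 1140 × 0.4300 = 490.2 mg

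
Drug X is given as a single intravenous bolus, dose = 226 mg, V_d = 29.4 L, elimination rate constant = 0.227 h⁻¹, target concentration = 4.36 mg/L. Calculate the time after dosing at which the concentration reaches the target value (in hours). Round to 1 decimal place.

C₀ = Dose / Vd = 226.0 / 29.4 = 7.687 mg/L
t = ln(C₀ / C) / k = ln(7.687 / 4.36) / 0.2270
  = ln(1.763) / 0.2270 = 0.5670 / 0.2270 = 2.498 h

2.5 h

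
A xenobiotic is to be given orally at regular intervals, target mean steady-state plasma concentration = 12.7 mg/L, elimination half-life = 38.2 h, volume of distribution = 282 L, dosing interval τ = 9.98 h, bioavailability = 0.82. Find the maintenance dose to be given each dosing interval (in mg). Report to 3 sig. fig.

k = ln2 / t½ = 0.693147 / 38.2 = 0.01815 h⁻¹
CL = k × Vd = 0.01815 × 282 = 5.118 L/h
At steady state, F × (Dose/τ) = Css × CL.
Dose = Css × CL × τ / F = 12.7 × 5.118 × 9.98 / 0.82 = 791.1 mg

791 mg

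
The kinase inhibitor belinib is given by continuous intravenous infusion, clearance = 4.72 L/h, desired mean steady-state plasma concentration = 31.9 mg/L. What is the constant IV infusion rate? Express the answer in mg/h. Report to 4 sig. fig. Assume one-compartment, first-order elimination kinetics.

At steady state, infusion rate R₀ = Css × CL = 31.9 × 4.720 = 150.6 mg/h

150.6 mg/h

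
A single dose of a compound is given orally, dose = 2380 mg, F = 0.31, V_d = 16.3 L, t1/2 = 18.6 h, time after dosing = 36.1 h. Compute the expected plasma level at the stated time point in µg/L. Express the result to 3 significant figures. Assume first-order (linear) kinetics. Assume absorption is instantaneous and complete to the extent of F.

11800 µg/L

Amount reaching circulation = F × Dose = 0.31 × 2380 = 737.8 mg
C₀ = F·Dose / Vd = 737.8 / 16.3 = 45.26 mg/L
k = ln2 / t½ = 0.693147 / 18.6 = 0.03727 h⁻¹
C = C₀ · e^(−k·t) = 45.26 × e^(−0.03727 × 36.1)
  = 45.26 × 0.2604 = 11.79 mg/L
Convert: 11.79 mg/L × 1000 = 11790 µg/L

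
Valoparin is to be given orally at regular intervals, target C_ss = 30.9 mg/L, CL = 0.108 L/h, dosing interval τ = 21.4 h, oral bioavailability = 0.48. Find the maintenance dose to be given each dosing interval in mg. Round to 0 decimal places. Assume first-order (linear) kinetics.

149 mg

At steady state, F × (Dose/τ) = Css × CL.
Dose = Css × CL × τ / F = 30.9 × 0.1080 × 21.4 / 0.48 = 148.8 mg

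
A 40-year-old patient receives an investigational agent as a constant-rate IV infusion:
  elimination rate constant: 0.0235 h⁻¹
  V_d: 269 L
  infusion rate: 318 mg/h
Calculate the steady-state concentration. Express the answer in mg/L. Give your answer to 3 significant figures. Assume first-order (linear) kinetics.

CL = k × Vd = 0.02350 × 269 = 6.322 L/h
At steady state Css = R₀ / CL = 318 / 6.322 = 50.30 mg/L

50.3 mg/L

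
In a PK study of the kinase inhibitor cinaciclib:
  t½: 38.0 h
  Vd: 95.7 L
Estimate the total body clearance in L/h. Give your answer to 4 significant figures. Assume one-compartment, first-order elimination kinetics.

1.746 L/h

k = ln2 / t½ = 0.693147 / 38.0 = 0.01824 h⁻¹
CL = k × Vd = 0.01824 × 95.7 = 1.746 L/h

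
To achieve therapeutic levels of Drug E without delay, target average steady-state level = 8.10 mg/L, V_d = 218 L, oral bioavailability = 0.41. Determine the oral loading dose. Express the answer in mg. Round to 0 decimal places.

LD = Css × Vd / F = 8.10 × 218 / 0.41 = 4307 mg

4307 mg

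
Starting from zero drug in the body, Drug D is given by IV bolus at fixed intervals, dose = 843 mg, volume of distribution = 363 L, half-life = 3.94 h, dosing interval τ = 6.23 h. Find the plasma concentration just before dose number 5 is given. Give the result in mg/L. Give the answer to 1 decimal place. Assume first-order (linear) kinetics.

1.2 mg/L

C₀ per dose = Dose / Vd = 843 / 363 = 2.322 mg/L
k = ln2 / t½ = 0.693147 / 3.94 = 0.1759 h⁻¹
Fraction remaining after one interval: r = e^(−kτ) = e^(−0.1759 × 6.23) = 0.3343
Before dose 5, 4 doses have been given (aged 1τ, 2τ, 3τ, 4τ).
C_trough = C₀ × (r + r² + … + r^4) = C₀ × r(1−r^4)/(1−r)
        = 2.322 × 0.3343 × (1 − 0.01249) / (1 − 0.3343) = 1.151 mg/L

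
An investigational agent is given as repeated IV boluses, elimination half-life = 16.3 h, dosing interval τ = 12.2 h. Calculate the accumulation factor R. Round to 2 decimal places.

2.47

k = ln2 / t½ = 0.693147 / 16.3 = 0.04252 h⁻¹
e^(−kτ) = e^(−0.04252 × 12.2) = 0.5953
Accumulation ratio R = 1 / (1 − e^(−kτ)) = 1 / (1 − 0.5953) = 2.471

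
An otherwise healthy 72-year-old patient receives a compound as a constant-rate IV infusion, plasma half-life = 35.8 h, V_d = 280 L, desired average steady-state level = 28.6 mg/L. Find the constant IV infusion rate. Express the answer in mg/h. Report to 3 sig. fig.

k = ln2 / t½ = 0.693147 / 35.8 = 0.01936 h⁻¹
CL = k × Vd = 0.01936 × 280 = 5.421 L/h
At steady state, infusion rate R₀ = Css × CL = 28.6 × 5.421 = 155.0 mg/h

155 mg/h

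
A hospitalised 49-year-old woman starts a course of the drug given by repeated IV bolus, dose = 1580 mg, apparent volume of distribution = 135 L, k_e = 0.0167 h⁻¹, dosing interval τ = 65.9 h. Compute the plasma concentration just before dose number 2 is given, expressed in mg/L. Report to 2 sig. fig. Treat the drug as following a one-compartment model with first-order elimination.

3.9 mg/L

C₀ per dose = Dose / Vd = 1580 / 135 = 11.70 mg/L
Fraction remaining after one interval: r = e^(−kτ) = e^(−0.01670 × 65.9) = 0.3327
Before dose 2, 1 dose has been given (aged 1τ).
C_trough = C₀ × r = 11.70 × 0.3327 = 3.893 mg/L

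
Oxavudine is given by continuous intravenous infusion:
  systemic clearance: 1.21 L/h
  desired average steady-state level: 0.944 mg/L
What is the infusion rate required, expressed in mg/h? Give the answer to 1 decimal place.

At steady state, infusion rate R₀ = Css × CL = 0.944 × 1.210 = 1.142 mg/h

1.1 mg/h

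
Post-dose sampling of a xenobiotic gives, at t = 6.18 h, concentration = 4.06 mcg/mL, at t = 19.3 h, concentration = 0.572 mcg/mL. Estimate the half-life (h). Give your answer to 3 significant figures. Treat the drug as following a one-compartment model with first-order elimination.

k = ln(C₁/C₂) / (t₂ − t₁) = ln(4.06/0.572) / (19.3 − 6.18)
  = 1.960 / 13.12 = 0.1494 h⁻¹
t½ = ln2 / k = 0.693147 / 0.1494 = 4.640 h

4.64 h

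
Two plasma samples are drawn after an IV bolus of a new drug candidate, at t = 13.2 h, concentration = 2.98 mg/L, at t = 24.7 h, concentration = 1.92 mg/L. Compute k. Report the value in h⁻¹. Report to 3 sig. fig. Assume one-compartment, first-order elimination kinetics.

0.0382 h⁻¹

k = ln(C₁/C₂) / (t₂ − t₁) = ln(2.98/1.92) / (24.7 − 13.2)
  = 0.4396 / 11.50 = 0.03823 h⁻¹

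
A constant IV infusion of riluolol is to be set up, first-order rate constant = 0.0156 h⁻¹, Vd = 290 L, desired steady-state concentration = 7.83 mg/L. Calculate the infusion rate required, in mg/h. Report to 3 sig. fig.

35.4 mg/h

CL = k × Vd = 0.01560 × 290 = 4.524 L/h
At steady state, infusion rate R₀ = Css × CL = 7.83 × 4.524 = 35.42 mg/h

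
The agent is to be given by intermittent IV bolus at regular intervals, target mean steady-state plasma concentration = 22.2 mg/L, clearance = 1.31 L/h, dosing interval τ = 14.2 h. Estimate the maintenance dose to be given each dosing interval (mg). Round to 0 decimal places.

At steady state, Dose/τ = Css × CL.
Dose = Css × CL × τ = 22.2 × 1.310 × 14.2 = 413.0 mg

413 mg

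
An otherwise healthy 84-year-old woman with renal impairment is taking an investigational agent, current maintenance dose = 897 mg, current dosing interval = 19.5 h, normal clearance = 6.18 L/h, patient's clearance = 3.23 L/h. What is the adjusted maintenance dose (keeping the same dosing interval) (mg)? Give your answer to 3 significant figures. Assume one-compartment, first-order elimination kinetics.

469 mg

To keep the same average steady-state level, dosing rate must scale with clearance.
CL ratio = 3.23 / 6.18 = 0.5227
New dose (same interval) = 897 × 0.5227 = 468.9 mg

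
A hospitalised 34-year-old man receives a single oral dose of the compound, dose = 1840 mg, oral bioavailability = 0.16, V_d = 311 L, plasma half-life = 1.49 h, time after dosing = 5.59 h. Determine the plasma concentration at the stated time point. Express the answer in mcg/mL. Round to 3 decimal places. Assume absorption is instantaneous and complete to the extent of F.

Amount reaching circulation = F × Dose = 0.16 × 1840 = 294.4 mg
C₀ = F·Dose / Vd = 294.4 / 311 = 0.9466 mg/L
k = ln2 / t½ = 0.693147 / 1.49 = 0.4652 h⁻¹
C = C₀ · e^(−k·t) = 0.9466 × e^(−0.4652 × 5.59)
  = 0.9466 × 0.07424 = 0.07028 mg/L
(0.07028 mg/L = 0.07028 mcg/mL)

0.070 mcg/mL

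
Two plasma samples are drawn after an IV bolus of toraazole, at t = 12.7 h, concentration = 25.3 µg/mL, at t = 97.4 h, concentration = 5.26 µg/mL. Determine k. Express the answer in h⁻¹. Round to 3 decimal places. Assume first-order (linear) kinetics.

k = ln(C₁/C₂) / (t₂ − t₁) = ln(25.3/5.26) / (97.4 − 12.7)
  = 1.571 / 84.70 = 0.01855 h⁻¹

0.019 h⁻¹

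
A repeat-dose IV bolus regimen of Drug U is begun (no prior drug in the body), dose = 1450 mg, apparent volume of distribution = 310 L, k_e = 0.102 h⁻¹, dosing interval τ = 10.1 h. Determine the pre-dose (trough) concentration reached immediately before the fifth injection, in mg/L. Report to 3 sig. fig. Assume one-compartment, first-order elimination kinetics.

C₀ per dose = Dose / Vd = 1450 / 310 = 4.677 mg/L
Fraction remaining after one interval: r = e^(−kτ) = e^(−0.1020 × 10.1) = 0.3569
Before dose 5, 4 doses have been given (aged 1τ, 2τ, 3τ, 4τ).
C_trough = C₀ × (r + r² + … + r^4) = C₀ × r(1−r^4)/(1−r)
        = 4.677 × 0.3569 × (1 − 0.01623) / (1 − 0.3569) = 2.553 mg/L

2.55 mg/L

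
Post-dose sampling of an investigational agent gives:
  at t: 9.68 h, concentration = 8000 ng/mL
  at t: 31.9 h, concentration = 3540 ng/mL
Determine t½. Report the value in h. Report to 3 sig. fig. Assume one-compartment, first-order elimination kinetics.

18.9 h

k = ln(C₁/C₂) / (t₂ − t₁) = ln(8000/3540) / (31.9 − 9.68)
  = 0.8153 / 22.22 = 0.03669 h⁻¹
t½ = ln2 / k = 0.693147 / 0.03669 = 18.89 h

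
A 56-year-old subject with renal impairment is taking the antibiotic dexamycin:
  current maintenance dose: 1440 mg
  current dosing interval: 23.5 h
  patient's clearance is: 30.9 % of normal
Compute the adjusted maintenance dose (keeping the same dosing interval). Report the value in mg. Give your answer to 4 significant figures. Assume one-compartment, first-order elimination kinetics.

445.0 mg

To keep the same average steady-state level, dosing rate must scale with clearance.
CL ratio = 30.9 / 100 = 0.3090
New dose (same interval) = 1440 × 0.3090 = 445.0 mg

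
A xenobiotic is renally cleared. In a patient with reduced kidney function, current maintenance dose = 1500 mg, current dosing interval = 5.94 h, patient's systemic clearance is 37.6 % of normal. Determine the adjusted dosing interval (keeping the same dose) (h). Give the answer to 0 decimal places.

To keep the same average steady-state level, dosing rate must scale with clearance.
CL ratio = 37.6 / 100 = 0.3760
New interval (same dose) = 5.94 / 0.3760 = 15.80 h

16 h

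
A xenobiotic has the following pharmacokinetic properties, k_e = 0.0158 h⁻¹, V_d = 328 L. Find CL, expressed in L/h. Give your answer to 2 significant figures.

CL = k × Vd = 0.0158 × 328 = 5.182 L/h

5.2 L/h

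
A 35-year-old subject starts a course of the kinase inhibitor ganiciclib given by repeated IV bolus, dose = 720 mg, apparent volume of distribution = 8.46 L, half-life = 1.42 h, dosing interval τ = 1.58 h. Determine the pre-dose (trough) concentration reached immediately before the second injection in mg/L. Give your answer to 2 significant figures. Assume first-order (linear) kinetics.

C₀ per dose = Dose / Vd = 720 / 8.46 = 85.11 mg/L
k = ln2 / t½ = 0.693147 / 1.42 = 0.4881 h⁻¹
Fraction remaining after one interval: r = e^(−kτ) = e^(−0.4881 × 1.58) = 0.4625
Before dose 2, 1 dose has been given (aged 1τ).
C_trough = C₀ × r = 85.11 × 0.4625 = 39.36 mg/L

39 mg/L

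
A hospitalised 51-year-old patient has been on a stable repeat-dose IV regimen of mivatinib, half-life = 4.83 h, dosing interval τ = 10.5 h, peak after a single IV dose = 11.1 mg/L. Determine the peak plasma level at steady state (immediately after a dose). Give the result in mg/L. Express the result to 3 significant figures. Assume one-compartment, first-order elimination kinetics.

14.3 mg/L

k = ln2 / t½ = 0.693147 / 4.83 = 0.1435 h⁻¹
e^(−kτ) = e^(−0.1435 × 10.5) = 0.2216
Accumulation ratio R = 1 / (1 − e^(−kτ)) = 1 / (1 − 0.2216) = 1.285
Steady-state peak = C₀ × R = 11.1 × 1.285 = 14.26 mg/L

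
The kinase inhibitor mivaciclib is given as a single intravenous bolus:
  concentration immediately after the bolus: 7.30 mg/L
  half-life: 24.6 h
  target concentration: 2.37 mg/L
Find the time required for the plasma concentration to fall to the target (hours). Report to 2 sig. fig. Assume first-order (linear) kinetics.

k = ln2 / t½ = 0.693147 / 24.6 = 0.02818 h⁻¹
t = ln(C₀ / C) / k = ln(7.300 / 2.37) / 0.02818
  = ln(3.080) / 0.02818 = 1.125 / 0.02818 = 39.92 h

40 h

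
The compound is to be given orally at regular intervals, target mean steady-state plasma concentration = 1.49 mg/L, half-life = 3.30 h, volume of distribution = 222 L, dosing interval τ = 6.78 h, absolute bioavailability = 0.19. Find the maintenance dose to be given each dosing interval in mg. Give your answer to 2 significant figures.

k = ln2 / t½ = 0.693147 / 3.30 = 0.2100 h⁻¹
CL = k × Vd = 0.2100 × 222 = 46.62 L/h
At steady state, F × (Dose/τ) = Css × CL.
Dose = Css × CL × τ / F = 1.49 × 46.62 × 6.78 / 0.19 = 2479 mg

2500 mg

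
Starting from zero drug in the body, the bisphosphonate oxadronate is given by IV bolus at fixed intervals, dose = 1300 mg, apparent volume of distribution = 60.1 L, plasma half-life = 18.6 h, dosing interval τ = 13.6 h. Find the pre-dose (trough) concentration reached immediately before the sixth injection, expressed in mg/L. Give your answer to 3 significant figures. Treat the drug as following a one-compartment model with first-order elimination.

C₀ per dose = Dose / Vd = 1300 / 60.1 = 21.63 mg/L
k = ln2 / t½ = 0.693147 / 18.6 = 0.03727 h⁻¹
Fraction remaining after one interval: r = e^(−kτ) = e^(−0.03727 × 13.6) = 0.6024
Before dose 6, 5 doses have been given (aged 1τ, 2τ, 3τ, 4τ, 5τ).
C_trough = C₀ × (r + r² + … + r^5) = C₀ × r(1−r^5)/(1−r)
        = 21.63 × 0.6024 × (1 − 0.07933) / (1 − 0.6024) = 30.17 mg/L

30.2 mg/L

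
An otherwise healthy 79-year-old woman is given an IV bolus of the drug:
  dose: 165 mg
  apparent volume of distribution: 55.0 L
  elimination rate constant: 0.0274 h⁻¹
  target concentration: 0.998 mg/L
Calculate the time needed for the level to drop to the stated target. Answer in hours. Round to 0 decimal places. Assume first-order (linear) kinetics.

40 h

C₀ = Dose / Vd = 165.0 / 55.0 = 3.000 mg/L
t = ln(C₀ / C) / k = ln(3.000 / 0.998) / 0.02740
  = ln(3.006) / 0.02740 = 1.101 / 0.02740 = 40.18 h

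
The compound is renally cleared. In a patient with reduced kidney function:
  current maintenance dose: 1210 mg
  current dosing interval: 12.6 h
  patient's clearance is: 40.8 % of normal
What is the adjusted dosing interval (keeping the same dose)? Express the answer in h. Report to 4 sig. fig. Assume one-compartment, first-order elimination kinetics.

To keep the same average steady-state level, dosing rate must scale with clearance.
CL ratio = 40.8 / 100 = 0.4080
New interval (same dose) = 12.6 / 0.4080 = 30.88 h

30.88 h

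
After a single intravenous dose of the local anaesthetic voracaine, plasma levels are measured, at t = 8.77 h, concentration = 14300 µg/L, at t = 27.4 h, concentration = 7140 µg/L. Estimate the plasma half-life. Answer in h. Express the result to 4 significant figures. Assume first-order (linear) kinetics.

18.59 h

k = ln(C₁/C₂) / (t₂ − t₁) = ln(14300/7140) / (27.4 − 8.77)
  = 0.6945 / 18.63 = 0.03728 h⁻¹
t½ = ln2 / k = 0.693147 / 0.03728 = 18.59 h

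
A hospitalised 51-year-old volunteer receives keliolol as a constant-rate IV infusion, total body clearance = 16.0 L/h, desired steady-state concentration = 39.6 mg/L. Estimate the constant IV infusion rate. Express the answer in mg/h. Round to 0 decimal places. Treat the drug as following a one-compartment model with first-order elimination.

634 mg/h

At steady state, infusion rate R₀ = Css × CL = 39.6 × 16.00 = 633.6 mg/h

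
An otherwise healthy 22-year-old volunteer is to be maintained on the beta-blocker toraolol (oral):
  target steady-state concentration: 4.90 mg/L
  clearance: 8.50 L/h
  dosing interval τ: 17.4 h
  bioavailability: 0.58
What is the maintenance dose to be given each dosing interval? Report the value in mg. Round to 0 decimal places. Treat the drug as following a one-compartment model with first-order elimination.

1250 mg

At steady state, F × (Dose/τ) = Css × CL.
Dose = Css × CL × τ / F = 4.90 × 8.500 × 17.4 / 0.58 = 1250 mg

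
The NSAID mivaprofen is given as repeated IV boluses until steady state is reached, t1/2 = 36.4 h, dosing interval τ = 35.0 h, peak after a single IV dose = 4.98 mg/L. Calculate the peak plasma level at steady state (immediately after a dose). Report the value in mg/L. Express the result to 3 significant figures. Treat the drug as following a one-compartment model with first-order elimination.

k = ln2 / t½ = 0.693147 / 36.4 = 0.01904 h⁻¹
e^(−kτ) = e^(−0.01904 × 35.0) = 0.5136
Accumulation ratio R = 1 / (1 − e^(−kτ)) = 1 / (1 − 0.5136) = 2.056
Steady-state peak = C₀ × R = 4.98 × 2.056 = 10.24 mg/L

10.2 mg/L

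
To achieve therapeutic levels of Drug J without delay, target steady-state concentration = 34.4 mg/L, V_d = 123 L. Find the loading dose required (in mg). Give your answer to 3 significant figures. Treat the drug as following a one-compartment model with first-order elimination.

LD = Css × Vd = 34.4 × 123 = 4231 mg

4230 mg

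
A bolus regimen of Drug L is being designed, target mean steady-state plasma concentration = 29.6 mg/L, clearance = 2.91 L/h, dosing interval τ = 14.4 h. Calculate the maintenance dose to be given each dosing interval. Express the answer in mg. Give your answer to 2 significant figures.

At steady state, Dose/τ = Css × CL.
Dose = Css × CL × τ = 29.6 × 2.910 × 14.4 = 1240 mg

1200 mg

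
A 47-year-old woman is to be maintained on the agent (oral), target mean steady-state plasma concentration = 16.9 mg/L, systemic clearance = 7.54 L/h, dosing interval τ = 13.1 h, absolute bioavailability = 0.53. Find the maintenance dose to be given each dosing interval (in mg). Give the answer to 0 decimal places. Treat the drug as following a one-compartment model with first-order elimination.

At steady state, F × (Dose/τ) = Css × CL.
Dose = Css × CL × τ / F = 16.9 × 7.540 × 13.1 / 0.53 = 3150 mg

3150 mg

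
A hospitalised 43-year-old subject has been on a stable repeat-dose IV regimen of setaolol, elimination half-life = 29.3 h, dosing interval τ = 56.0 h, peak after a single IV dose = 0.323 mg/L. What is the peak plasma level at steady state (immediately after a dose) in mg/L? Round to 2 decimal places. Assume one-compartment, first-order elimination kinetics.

k = ln2 / t½ = 0.693147 / 29.3 = 0.02366 h⁻¹
e^(−kτ) = e^(−0.02366 × 56.0) = 0.2658
Accumulation ratio R = 1 / (1 − e^(−kτ)) = 1 / (1 − 0.2658) = 1.362
Steady-state peak = C₀ × R = 0.323 × 1.362 = 0.4399 mg/L

0.44 mg/L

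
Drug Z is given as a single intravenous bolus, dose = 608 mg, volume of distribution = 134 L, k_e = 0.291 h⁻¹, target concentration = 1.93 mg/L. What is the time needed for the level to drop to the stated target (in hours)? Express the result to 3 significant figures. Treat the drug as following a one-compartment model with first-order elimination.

2.94 h

C₀ = Dose / Vd = 608.0 / 134 = 4.537 mg/L
t = ln(C₀ / C) / k = ln(4.537 / 1.93) / 0.2910
  = ln(2.351) / 0.2910 = 0.8548 / 0.2910 = 2.937 h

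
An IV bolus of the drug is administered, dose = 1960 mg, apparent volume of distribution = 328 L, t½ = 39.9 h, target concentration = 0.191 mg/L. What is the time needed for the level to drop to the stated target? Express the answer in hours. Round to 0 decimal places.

C₀ = Dose / Vd = 1960 / 328 = 5.976 mg/L
k = ln2 / t½ = 0.693147 / 39.9 = 0.01737 h⁻¹
t = ln(C₀ / C) / k = ln(5.976 / 0.191) / 0.01737
  = ln(31.29) / 0.01737 = 3.443 / 0.01737 = 198.2 h

198 h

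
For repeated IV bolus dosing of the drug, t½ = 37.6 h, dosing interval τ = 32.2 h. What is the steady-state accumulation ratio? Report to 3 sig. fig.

k = ln2 / t½ = 0.693147 / 37.6 = 0.01843 h⁻¹
e^(−kτ) = e^(−0.01843 × 32.2) = 0.5524
Accumulation ratio R = 1 / (1 − e^(−kτ)) = 1 / (1 − 0.5524) = 2.234

2.23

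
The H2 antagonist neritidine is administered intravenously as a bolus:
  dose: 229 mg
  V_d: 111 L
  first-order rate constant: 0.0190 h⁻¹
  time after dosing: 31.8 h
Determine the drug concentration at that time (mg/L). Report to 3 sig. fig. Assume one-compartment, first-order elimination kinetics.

1.13 mg/L

C₀ = Dose / Vd = 229.0 / 111 = 2.063 mg/L
C = C₀ · e^(−k·t) = 2.063 × e^(−0.01900 × 31.8)
  = 2.063 × 0.5465 = 1.127 mg/L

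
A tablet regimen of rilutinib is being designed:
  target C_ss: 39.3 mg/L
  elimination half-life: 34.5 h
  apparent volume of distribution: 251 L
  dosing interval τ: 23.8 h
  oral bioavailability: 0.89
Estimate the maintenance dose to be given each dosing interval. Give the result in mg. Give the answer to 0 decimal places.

k = ln2 / t½ = 0.693147 / 34.5 = 0.02009 h⁻¹
CL = k × Vd = 0.02009 × 251 = 5.043 L/h
At steady state, F × (Dose/τ) = Css × CL.
Dose = Css × CL × τ / F = 39.3 × 5.043 × 23.8 / 0.89 = 5300 mg

5300 mg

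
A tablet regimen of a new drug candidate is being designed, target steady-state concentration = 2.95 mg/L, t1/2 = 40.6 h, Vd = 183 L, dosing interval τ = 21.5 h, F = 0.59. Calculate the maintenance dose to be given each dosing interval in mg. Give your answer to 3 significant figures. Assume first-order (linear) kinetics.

336 mg

k = ln2 / t½ = 0.693147 / 40.6 = 0.01707 h⁻¹
CL = k × Vd = 0.01707 × 183 = 3.124 L/h
At steady state, F × (Dose/τ) = Css × CL.
Dose = Css × CL × τ / F = 2.95 × 3.124 × 21.5 / 0.59 = 335.8 mg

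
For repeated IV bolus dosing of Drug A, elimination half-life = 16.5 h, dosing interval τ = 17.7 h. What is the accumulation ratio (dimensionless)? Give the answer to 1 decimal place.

k = ln2 / t½ = 0.693147 / 16.5 = 0.04201 h⁻¹
e^(−kτ) = e^(−0.04201 × 17.7) = 0.4754
Accumulation ratio R = 1 / (1 − e^(−kτ)) = 1 / (1 − 0.4754) = 1.906

1.9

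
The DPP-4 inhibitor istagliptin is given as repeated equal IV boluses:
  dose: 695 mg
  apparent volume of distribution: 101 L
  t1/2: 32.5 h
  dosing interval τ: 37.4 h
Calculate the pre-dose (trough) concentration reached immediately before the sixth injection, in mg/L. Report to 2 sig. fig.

C₀ per dose = Dose / Vd = 695 / 101 = 6.881 mg/L
k = ln2 / t½ = 0.693147 / 32.5 = 0.02133 h⁻¹
Fraction remaining after one interval: r = e^(−kτ) = e^(−0.02133 × 37.4) = 0.4503
Before dose 6, 5 doses have been given (aged 1τ, 2τ, 3τ, 4τ, 5τ).
C_trough = C₀ × (r + r² + … + r^5) = C₀ × r(1−r^5)/(1−r)
        = 6.881 × 0.4503 × (1 − 0.01851) / (1 − 0.4503) = 5.532 mg/L

5.5 mg/L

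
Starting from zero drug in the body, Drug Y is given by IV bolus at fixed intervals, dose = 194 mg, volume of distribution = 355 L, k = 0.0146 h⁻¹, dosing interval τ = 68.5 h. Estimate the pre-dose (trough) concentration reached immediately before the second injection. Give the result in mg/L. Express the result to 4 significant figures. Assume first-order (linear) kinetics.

0.2010 mg/L

C₀ per dose = Dose / Vd = 194 / 355 = 0.5465 mg/L
Fraction remaining after one interval: r = e^(−kτ) = e^(−0.01460 × 68.5) = 0.3678
Before dose 2, 1 dose has been given (aged 1τ).
C_trough = C₀ × r = 0.5465 × 0.3678 = 0.2010 mg/L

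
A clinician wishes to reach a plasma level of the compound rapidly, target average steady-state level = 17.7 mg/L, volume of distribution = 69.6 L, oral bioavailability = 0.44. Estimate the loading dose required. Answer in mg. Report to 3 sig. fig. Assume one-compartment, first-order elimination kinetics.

LD = Css × Vd / F = 17.7 × 69.6 / 0.44 = 2800 mg

2800 mg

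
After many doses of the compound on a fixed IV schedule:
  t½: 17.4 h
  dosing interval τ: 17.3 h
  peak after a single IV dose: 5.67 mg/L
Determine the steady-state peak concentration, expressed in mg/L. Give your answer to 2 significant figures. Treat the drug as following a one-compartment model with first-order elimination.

k = ln2 / t½ = 0.693147 / 17.4 = 0.03984 h⁻¹
e^(−kτ) = e^(−0.03984 × 17.3) = 0.5020
Accumulation ratio R = 1 / (1 − e^(−kτ)) = 1 / (1 − 0.5020) = 2.008
Steady-state peak = C₀ × R = 5.67 × 2.008 = 11.39 mg/L

11 mg/L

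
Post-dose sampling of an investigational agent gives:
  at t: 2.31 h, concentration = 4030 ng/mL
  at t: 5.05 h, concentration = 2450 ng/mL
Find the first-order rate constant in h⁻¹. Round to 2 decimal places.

k = ln(C₁/C₂) / (t₂ − t₁) = ln(4030/2450) / (5.05 − 2.31)
  = 0.4977 / 2.740 = 0.1816 h⁻¹

0.18 h⁻¹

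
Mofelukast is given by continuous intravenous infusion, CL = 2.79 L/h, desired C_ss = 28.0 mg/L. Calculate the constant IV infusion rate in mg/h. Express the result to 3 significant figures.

78.1 mg/h

At steady state, infusion rate R₀ = Css × CL = 28.0 × 2.790 = 78.12 mg/h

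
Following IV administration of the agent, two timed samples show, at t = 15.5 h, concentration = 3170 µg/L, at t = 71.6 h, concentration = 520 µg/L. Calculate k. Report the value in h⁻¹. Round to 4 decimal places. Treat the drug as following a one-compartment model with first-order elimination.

k = ln(C₁/C₂) / (t₂ − t₁) = ln(3170/520) / (71.6 − 15.5)
  = 1.808 / 56.10 = 0.03223 h⁻¹

0.0322 h⁻¹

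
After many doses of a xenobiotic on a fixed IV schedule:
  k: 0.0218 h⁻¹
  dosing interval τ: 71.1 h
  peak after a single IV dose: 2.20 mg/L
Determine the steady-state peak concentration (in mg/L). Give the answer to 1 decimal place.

2.8 mg/L

e^(−kτ) = e^(−0.02180 × 71.1) = 0.2123
Accumulation ratio R = 1 / (1 − e^(−kτ)) = 1 / (1 − 0.2123) = 1.270
Steady-state peak = C₀ × R = 2.20 × 1.270 = 2.794 mg/L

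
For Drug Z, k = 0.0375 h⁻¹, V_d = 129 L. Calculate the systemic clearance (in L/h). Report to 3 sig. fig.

CL = k × Vd = 0.0375 × 129 = 4.838 L/h

4.84 L/h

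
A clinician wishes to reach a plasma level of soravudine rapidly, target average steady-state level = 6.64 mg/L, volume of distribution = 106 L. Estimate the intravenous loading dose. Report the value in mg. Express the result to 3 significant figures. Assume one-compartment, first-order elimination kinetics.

704 mg

LD = Css × Vd = 6.64 × 106 = 703.8 mg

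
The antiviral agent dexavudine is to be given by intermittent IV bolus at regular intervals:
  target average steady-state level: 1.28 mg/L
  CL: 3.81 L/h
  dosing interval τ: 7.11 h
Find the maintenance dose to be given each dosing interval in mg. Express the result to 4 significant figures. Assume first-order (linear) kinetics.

At steady state, Dose/τ = Css × CL.
Dose = Css × CL × τ = 1.28 × 3.810 × 7.11 = 34.67 mg

34.67 mg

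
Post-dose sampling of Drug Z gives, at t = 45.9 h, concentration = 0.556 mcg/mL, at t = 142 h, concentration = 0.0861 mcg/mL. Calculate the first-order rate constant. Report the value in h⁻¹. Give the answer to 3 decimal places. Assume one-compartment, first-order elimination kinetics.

0.019 h⁻¹

k = ln(C₁/C₂) / (t₂ − t₁) = ln(0.556/0.0861) / (142 − 45.9)
  = 1.865 / 96.10 = 0.01941 h⁻¹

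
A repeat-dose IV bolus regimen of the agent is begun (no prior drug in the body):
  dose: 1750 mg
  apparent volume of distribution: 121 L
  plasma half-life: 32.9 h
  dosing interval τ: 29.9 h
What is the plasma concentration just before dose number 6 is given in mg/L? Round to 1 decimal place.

C₀ per dose = Dose / Vd = 1750 / 121 = 14.46 mg/L
k = ln2 / t½ = 0.693147 / 32.9 = 0.02107 h⁻¹
Fraction remaining after one interval: r = e^(−kτ) = e^(−0.02107 × 29.9) = 0.5326
Before dose 6, 5 doses have been given (aged 1τ, 2τ, 3τ, 4τ, 5τ).
C_trough = C₀ × (r + r² + … + r^5) = C₀ × r(1−r^5)/(1−r)
        = 14.46 × 0.5326 × (1 − 0.04286) / (1 − 0.5326) = 15.77 mg/L

15.8 mg/L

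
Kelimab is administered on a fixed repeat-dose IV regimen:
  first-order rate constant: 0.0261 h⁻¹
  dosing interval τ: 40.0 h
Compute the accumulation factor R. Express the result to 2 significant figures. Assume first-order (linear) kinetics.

1.5

e^(−kτ) = e^(−0.02610 × 40.0) = 0.3520
Accumulation ratio R = 1 / (1 − e^(−kτ)) = 1 / (1 − 0.3520) = 1.543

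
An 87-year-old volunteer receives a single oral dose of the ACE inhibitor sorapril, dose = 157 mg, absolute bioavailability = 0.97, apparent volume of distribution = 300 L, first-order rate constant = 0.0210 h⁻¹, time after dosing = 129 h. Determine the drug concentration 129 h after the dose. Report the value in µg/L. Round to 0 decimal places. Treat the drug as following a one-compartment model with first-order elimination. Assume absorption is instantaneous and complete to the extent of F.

34 µg/L

Amount reaching circulation = F × Dose = 0.97 × 157.0 = 152.3 mg
C₀ = F·Dose / Vd = 152.3 / 300 = 0.5077 mg/L
C = C₀ · e^(−k·t) = 0.5077 × e^(−0.02100 × 129)
  = 0.5077 × 0.06660 = 0.03381 mg/L
Convert: 0.03381 mg/L × 1000 = 33.81 µg/L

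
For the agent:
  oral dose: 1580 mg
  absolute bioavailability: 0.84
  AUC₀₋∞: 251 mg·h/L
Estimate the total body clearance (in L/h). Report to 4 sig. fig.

5.288 L/h

CL = F·Dose / AUC = 0.84 × 1580 / 251 = 5.288 L/h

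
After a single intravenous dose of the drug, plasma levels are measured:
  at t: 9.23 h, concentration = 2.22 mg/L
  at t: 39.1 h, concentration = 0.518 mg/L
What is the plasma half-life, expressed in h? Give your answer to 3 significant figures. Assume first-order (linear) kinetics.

k = ln(C₁/C₂) / (t₂ − t₁) = ln(2.22/0.518) / (39.1 − 9.23)
  = 1.455 / 29.87 = 0.04871 h⁻¹
t½ = ln2 / k = 0.693147 / 0.04871 = 14.23 h

14.2 h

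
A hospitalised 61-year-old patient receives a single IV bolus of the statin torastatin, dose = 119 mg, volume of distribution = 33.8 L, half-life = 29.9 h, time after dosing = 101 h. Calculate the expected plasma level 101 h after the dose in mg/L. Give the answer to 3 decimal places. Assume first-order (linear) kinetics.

0.339 mg/L

C₀ = Dose / Vd = 119.0 / 33.8 = 3.521 mg/L
k = ln2 / t½ = 0.693147 / 29.9 = 0.02318 h⁻¹
C = C₀ · e^(−k·t) = 3.521 × e^(−0.02318 × 101)
  = 3.521 × 0.09621 = 0.3388 mg/L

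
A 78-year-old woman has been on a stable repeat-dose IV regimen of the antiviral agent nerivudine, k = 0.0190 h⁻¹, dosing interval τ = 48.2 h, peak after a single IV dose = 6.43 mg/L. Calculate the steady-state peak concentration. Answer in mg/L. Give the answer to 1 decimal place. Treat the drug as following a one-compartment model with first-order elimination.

e^(−kτ) = e^(−0.01900 × 48.2) = 0.4002
Accumulation ratio R = 1 / (1 − e^(−kτ)) = 1 / (1 − 0.4002) = 1.667
Steady-state peak = C₀ × R = 6.43 × 1.667 = 10.72 mg/L

10.7 mg/L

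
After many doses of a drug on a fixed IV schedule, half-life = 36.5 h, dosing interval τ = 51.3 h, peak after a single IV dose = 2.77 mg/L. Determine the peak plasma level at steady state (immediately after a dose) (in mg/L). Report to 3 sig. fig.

k = ln2 / t½ = 0.693147 / 36.5 = 0.01899 h⁻¹
e^(−kτ) = e^(−0.01899 × 51.3) = 0.3775
Accumulation ratio R = 1 / (1 − e^(−kτ)) = 1 / (1 − 0.3775) = 1.606
Steady-state peak = C₀ × R = 2.77 × 1.606 = 4.449 mg/L

4.45 mg/L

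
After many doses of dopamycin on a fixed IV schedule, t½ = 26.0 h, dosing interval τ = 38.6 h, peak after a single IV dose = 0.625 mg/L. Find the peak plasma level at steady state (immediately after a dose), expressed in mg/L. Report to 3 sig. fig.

0.973 mg/L

k = ln2 / t½ = 0.693147 / 26.0 = 0.02666 h⁻¹
e^(−kτ) = e^(−0.02666 × 38.6) = 0.3573
Accumulation ratio R = 1 / (1 − e^(−kτ)) = 1 / (1 − 0.3573) = 1.556
Steady-state peak = C₀ × R = 0.625 × 1.556 = 0.9725 mg/L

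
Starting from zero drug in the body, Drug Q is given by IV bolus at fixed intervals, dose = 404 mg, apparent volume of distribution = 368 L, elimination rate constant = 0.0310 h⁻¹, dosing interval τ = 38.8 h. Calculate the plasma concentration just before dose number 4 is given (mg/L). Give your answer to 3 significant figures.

0.459 mg/L

C₀ per dose = Dose / Vd = 404 / 368 = 1.098 mg/L
Fraction remaining after one interval: r = e^(−kτ) = e^(−0.03100 × 38.8) = 0.3004
Before dose 4, 3 doses have been given (aged 1τ, 2τ, 3τ).
C_trough = C₀ × (r + r² + … + r^3) = C₀ × r(1−r^3)/(1−r)
        = 1.098 × 0.3004 × (1 − 0.02711) / (1 − 0.3004) = 0.4587 mg/L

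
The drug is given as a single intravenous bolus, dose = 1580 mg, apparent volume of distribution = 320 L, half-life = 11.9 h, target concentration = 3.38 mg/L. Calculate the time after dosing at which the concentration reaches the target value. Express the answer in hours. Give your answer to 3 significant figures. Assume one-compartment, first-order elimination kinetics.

6.51 h

C₀ = Dose / Vd = 1580 / 320 = 4.938 mg/L
k = ln2 / t½ = 0.693147 / 11.9 = 0.05825 h⁻¹
t = ln(C₀ / C) / k = ln(4.938 / 3.38) / 0.05825
  = ln(1.461) / 0.05825 = 0.3791 / 0.05825 = 6.508 h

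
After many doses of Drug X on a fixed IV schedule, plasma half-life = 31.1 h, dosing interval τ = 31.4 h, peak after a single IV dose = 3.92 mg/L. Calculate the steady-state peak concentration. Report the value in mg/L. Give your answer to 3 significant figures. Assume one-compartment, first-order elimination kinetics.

7.79 mg/L

k = ln2 / t½ = 0.693147 / 31.1 = 0.02229 h⁻¹
e^(−kτ) = e^(−0.02229 × 31.4) = 0.4966
Accumulation ratio R = 1 / (1 − e^(−kτ)) = 1 / (1 − 0.4966) = 1.986
Steady-state peak = C₀ × R = 3.92 × 1.986 = 7.785 mg/L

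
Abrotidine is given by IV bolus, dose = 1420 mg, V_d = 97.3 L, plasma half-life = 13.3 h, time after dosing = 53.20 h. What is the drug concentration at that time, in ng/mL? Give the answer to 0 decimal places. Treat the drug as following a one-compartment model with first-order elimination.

912 ng/mL

C₀ = Dose / Vd = 1420 / 97.3 = 14.59 mg/L
k = ln2 / t½ = 0.693147 / 13.3 = 0.05212 h⁻¹
t / t½ = 53.20 / 13.3 = 4 half-lives
C = C₀ × (1/2)^4 = 14.59 × 0.06250 = 0.9119 mg/L
Convert: 0.9119 mg/L × 1000 = 911.9 ng/mL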